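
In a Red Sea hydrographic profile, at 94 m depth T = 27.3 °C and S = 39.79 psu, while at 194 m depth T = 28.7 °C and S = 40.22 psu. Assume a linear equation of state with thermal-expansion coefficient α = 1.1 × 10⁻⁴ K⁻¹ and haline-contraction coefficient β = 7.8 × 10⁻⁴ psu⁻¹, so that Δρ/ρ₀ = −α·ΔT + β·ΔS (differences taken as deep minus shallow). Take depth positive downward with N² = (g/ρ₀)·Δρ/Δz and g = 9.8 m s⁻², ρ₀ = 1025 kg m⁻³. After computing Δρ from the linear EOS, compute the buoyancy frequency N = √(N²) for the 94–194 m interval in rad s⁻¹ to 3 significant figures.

4.22 × 10⁻³ rad s⁻¹

ΔT = +1.4 K, ΔS = +0.43 psu (deep − shallow).
Δρ/ρ₀ = −αΔT + βΔS = -1.54 × 10⁻⁴ + 3.354 × 10⁻⁴ = 1.814 × 10⁻⁴, so Δρ ≈ 0.1859 kg m⁻³.
N² = (g/ρ₀)·Δρ/Δz = g·(Δρ/ρ₀)/Δz = 9.8 × 1.814 × 10⁻⁴ / 100 = 1.7777 × 10⁻⁵ s⁻².
N = √(1.7777 × 10⁻⁵) = 4.2163 × 10⁻³ rad s⁻¹ ≈ 4.22 × 10⁻³ rad s⁻¹.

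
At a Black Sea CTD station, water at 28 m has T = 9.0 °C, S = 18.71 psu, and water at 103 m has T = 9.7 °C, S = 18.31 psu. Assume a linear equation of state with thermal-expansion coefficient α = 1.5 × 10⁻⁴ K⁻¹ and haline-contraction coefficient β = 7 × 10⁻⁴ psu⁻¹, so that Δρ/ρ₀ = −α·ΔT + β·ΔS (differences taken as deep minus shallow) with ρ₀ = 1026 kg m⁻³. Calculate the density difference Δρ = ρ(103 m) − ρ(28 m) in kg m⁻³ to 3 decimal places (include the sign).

-0.395 kg m⁻³

ΔT = +0.7 K, ΔS = -0.40 psu (deep − shallow).
Δρ/ρ₀ = −(1.5 × 10⁻⁴)(+0.7) + (7 × 10⁻⁴)(-0.40) = -3.85 × 10⁻⁴.
Δρ = 1026 × (-3.85 × 10⁻⁴) = -0.395 kg m⁻³.
Negative Δρ: lighter below, statically unstable.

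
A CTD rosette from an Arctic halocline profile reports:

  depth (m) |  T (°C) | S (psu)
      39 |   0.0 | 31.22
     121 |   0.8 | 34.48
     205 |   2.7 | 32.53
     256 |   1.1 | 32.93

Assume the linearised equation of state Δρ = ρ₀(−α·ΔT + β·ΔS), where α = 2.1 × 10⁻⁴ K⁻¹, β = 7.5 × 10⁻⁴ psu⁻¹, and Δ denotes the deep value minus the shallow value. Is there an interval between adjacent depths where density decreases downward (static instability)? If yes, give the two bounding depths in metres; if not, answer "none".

Evaluate Δρ/ρ₀ = −αΔT + βΔS across each adjacent pair:
  39–121 m: −αΔT+βΔS = −(2.1 × 10⁻⁴)(+0.8)+(7.5 × 10⁻⁴)(+3.26) = 2.3 × 10⁻³ → stable
  121–205 m: −αΔT+βΔS = −(2.1 × 10⁻⁴)(+1.9)+(7.5 × 10⁻⁴)(-1.95) = -1.9 × 10⁻³ → UNSTABLE
  205–256 m: −αΔT+βΔS = −(2.1 × 10⁻⁴)(-1.6)+(7.5 × 10⁻⁴)(+0.40) = 6.4 × 10⁻⁴ → stable
The 121–205 m interval has Δρ < 0: lighter water underlies denser water.

121–205 m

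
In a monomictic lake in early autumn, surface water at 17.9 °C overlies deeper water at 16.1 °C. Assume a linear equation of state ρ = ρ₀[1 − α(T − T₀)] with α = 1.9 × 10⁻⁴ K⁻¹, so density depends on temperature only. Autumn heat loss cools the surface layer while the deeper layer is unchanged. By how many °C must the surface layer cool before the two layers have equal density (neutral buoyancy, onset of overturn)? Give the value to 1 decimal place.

1.8 °C

With temperature the only control, equal density requires T_surf′ = T_deep.
T_surf′ = 16.1 °C.
Cooling required: 17.9 − 16.1 = 1.8 °C.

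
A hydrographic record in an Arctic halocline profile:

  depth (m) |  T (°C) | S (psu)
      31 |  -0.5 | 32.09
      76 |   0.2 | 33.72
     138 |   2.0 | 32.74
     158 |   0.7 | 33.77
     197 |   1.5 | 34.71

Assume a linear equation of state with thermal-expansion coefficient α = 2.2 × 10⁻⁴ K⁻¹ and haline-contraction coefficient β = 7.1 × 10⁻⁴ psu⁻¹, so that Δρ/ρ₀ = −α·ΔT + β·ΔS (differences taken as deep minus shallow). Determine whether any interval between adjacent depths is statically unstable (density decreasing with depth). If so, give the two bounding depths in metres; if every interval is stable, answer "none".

Evaluate Δρ/ρ₀ = −αΔT + βΔS across each adjacent pair:
  31–76 m: −αΔT+βΔS = −(2.2 × 10⁻⁴)(+0.7)+(7.1 × 10⁻⁴)(+1.63) = 1.0 × 10⁻³ → stable
  76–138 m: −αΔT+βΔS = −(2.2 × 10⁻⁴)(+1.8)+(7.1 × 10⁻⁴)(-0.98) = -1.1 × 10⁻³ → UNSTABLE
  138–158 m: −αΔT+βΔS = −(2.2 × 10⁻⁴)(-1.3)+(7.1 × 10⁻⁴)(+1.03) = 1.0 × 10⁻³ → stable
  158–197 m: −αΔT+βΔS = −(2.2 × 10⁻⁴)(+0.8)+(7.1 × 10⁻⁴)(+0.94) = 4.9 × 10⁻⁴ → stable
The 76–138 m interval has Δρ < 0: lighter water underlies denser water.

76–138 m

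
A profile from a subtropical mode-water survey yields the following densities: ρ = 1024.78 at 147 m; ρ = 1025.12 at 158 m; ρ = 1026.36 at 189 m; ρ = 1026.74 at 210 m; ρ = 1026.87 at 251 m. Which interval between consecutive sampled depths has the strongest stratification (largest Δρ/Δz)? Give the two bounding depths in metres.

158–189 m

Compute the density gradient over each adjacent pair:
  147–158 m: Δρ/Δz = 0.34/11 = 0.031 kg m⁻⁴
  158–189 m: Δρ/Δz = 1.24/31 = 0.040 kg m⁻⁴
  189–210 m: Δρ/Δz = 0.38/21 = 0.018 kg m⁻⁴
  210–251 m: Δρ/Δz = 0.13/41 = 3.2 × 10⁻³ kg m⁻⁴
The largest gradient is in the 158–189 m interval — the pycnocline.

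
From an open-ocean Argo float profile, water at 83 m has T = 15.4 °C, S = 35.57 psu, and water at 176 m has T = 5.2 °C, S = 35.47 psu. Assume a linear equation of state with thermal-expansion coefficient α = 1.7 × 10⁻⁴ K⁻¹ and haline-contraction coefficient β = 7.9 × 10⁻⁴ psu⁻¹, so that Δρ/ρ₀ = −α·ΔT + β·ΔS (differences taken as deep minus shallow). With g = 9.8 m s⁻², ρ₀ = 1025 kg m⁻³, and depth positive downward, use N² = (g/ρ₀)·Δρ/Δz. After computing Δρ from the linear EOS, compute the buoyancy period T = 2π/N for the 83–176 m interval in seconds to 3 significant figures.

ΔT = -10.2 K, ΔS = -0.10 psu (deep − shallow).
Δρ/ρ₀ = −αΔT + βΔS = 1.734 × 10⁻³ − 7.90 × 10⁻⁵ = 1.655 × 10⁻³, so Δρ ≈ 1.696 kg m⁻³.
N² = (g/ρ₀)·Δρ/Δz = g·(Δρ/ρ₀)/Δz = 9.8 × 1.655 × 10⁻³ / 93 = 1.7440 × 10⁻⁴ s⁻².
N = √(1.7440 × 10⁻⁴) = 0.013206 rad s⁻¹ → T = 2π/N = 475.78 s ≈ 476 s.

476 s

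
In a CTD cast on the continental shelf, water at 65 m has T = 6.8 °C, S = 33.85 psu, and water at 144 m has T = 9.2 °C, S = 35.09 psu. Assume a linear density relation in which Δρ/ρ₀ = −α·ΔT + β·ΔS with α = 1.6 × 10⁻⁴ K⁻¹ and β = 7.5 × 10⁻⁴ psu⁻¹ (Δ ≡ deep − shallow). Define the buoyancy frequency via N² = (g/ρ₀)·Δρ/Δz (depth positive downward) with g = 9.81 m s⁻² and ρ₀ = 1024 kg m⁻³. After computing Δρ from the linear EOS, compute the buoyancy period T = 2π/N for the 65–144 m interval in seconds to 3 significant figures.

ΔT = +2.4 K, ΔS = +1.24 psu (deep − shallow).
Δρ/ρ₀ = −αΔT + βΔS = -3.84 × 10⁻⁴ + 9.30 × 10⁻⁴ = 5.46 × 10⁻⁴, so Δρ ≈ 0.5591 kg m⁻³.
N² = (g/ρ₀)·Δρ/Δz = g·(Δρ/ρ₀)/Δz = 9.81 × 5.46 × 10⁻⁴ / 79 = 6.7801 × 10⁻⁵ s⁻².
N = √(6.7801 × 10⁻⁵) = 8.2341 × 10⁻³ rad s⁻¹ → T = 2π/N = 763.07 s ≈ 763 s.

763 s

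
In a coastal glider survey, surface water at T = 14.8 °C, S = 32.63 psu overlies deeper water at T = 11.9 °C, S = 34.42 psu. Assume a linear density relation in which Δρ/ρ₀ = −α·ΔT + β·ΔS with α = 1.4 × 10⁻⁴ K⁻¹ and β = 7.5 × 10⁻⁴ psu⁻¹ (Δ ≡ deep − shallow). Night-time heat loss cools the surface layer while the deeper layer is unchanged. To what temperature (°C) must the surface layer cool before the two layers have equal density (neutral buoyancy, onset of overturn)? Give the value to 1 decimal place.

2.3 °C

Neutral buoyancy requires Δρ = 0, i.e. −α(T_deep − T_surf′) + β(S_deep − S_surf) = 0.
T_surf′ = T_deep − (β/α)·ΔS = 11.9 − (7.5 × 10⁻⁴/1.4 × 10⁻⁴)·(+1.79) = 2.311 °C.
Cooling required: 14.8 − (2.311) = 12.489 °C.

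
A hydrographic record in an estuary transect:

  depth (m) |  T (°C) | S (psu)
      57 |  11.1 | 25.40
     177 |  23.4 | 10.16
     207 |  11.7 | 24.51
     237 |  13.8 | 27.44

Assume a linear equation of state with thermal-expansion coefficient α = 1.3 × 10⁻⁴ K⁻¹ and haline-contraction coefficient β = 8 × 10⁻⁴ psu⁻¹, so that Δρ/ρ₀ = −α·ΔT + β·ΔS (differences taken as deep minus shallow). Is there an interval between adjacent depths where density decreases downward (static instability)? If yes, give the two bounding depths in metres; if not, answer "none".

57–177 m

Evaluate Δρ/ρ₀ = −αΔT + βΔS across each adjacent pair:
  57–177 m: −αΔT+βΔS = −(1.3 × 10⁻⁴)(+12.3)+(8 × 10⁻⁴)(-15.24) = -0.014 → UNSTABLE
  177–207 m: −αΔT+βΔS = −(1.3 × 10⁻⁴)(-11.7)+(8 × 10⁻⁴)(+14.35) = 0.013 → stable
  207–237 m: −αΔT+βΔS = −(1.3 × 10⁻⁴)(+2.1)+(8 × 10⁻⁴)(+2.93) = 2.1 × 10⁻³ → stable
The 57–177 m interval has Δρ < 0: lighter water underlies denser water.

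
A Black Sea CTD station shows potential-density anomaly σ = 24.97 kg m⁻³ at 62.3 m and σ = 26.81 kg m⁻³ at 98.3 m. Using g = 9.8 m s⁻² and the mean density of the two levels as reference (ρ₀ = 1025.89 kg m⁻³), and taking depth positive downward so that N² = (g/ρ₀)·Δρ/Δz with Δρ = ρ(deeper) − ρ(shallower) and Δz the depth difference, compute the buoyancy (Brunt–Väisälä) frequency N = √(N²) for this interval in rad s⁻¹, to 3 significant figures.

0.0221 rad s⁻¹

Δρ = 1026.81 − 1024.97 = 1.84 kg m⁻³ over Δz = 98.3 − 62.3 = 36 m.
N² = (9.8/1025.89) × (1.84/36) = 4.8825 × 10⁻⁴ s⁻².
N = √(4.8825 × 10⁻⁴) = 0.022096 rad s⁻¹ ≈ 0.0221 rad s⁻¹.
N² > 0, so the interval is statically stable.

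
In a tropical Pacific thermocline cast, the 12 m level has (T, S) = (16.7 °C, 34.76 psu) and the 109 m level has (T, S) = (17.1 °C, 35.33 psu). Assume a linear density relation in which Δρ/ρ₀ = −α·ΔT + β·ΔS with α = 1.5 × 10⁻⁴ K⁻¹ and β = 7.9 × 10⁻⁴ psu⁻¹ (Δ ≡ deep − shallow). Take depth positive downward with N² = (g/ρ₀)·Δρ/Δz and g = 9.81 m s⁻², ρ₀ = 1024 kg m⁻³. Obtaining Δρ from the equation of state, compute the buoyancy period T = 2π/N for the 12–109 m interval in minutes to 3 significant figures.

ΔT = +0.4 K, ΔS = +0.57 psu (deep − shallow).
Δρ/ρ₀ = −αΔT + βΔS = -6.00 × 10⁻⁵ + 4.503 × 10⁻⁴ = 3.903 × 10⁻⁴, so Δρ ≈ 0.3997 kg m⁻³.
N² = (g/ρ₀)·Δρ/Δz = g·(Δρ/ρ₀)/Δz = 9.81 × 3.903 × 10⁻⁴ / 97 = 3.9473 × 10⁻⁵ s⁻².
N = √(3.9473 × 10⁻⁵) = 6.2828 × 10⁻³ rad s⁻¹ → T = 2π/N = 1.0001 × 10³ s = 16.668 min ≈ 16.7 min.

16.7 min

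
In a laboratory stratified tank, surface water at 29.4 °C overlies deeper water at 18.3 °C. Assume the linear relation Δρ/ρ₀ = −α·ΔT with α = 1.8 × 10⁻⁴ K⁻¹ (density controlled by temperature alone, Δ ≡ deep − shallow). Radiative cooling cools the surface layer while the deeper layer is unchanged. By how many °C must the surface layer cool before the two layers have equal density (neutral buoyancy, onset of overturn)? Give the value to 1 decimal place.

With temperature the only control, equal density requires T_surf′ = T_deep.
T_surf′ = 18.3 °C.
Cooling required: 29.4 − 18.3 = 11.1 °C.

11.1 °C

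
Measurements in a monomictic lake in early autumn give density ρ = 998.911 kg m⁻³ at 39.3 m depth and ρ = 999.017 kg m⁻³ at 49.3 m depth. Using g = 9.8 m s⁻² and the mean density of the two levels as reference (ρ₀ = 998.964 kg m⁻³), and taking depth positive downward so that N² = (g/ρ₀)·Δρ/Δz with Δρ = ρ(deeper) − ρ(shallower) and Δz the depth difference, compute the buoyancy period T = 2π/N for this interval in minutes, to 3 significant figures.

10.3 min

Δρ = 999.017 − 998.911 = 0.106 kg m⁻³ over Δz = 49.3 − 39.3 = 10 m.
N² = (9.8/998.964) × (0.106/10) = 1.0399 × 10⁻⁴ s⁻².
N = √(1.0399 × 10⁻⁴) = 0.010198 rad s⁻¹, so T = 2π/N = 616.12 s = 10.269 min ≈ 10.3 min.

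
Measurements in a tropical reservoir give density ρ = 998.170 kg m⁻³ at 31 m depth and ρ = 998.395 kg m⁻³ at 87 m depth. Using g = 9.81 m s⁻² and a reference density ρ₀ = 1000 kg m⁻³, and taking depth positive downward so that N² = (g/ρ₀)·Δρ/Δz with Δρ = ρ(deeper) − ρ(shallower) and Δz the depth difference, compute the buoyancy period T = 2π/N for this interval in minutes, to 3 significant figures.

Δρ = 998.395 − 998.170 = 0.225 kg m⁻³ over Δz = 87 − 31 = 56 m.
N² = (9.81/1000) × (0.225/56) = 3.9415 × 10⁻⁵ s⁻².
N = √(3.9415 × 10⁻⁵) = 6.2781 × 10⁻³ rad s⁻¹, so T = 2π/N = 1.0008 × 10³ s = 16.680 min ≈ 16.7 min.

16.7 min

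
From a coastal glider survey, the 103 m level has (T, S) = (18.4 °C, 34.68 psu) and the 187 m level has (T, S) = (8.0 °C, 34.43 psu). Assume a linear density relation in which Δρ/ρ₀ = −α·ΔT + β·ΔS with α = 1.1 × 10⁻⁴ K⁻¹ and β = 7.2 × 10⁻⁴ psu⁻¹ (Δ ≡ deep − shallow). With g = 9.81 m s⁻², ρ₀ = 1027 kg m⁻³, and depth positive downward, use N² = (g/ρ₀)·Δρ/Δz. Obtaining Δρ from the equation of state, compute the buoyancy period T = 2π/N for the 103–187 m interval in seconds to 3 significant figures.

592 s

ΔT = -10.4 K, ΔS = -0.25 psu (deep − shallow).
Δρ/ρ₀ = −αΔT + βΔS = 1.144 × 10⁻³ − 1.80 × 10⁻⁴ = 9.64 × 10⁻⁴, so Δρ ≈ 0.9900 kg m⁻³.
N² = (g/ρ₀)·Δρ/Δz = g·(Δρ/ρ₀)/Δz = 9.81 × 9.64 × 10⁻⁴ / 84 = 1.1258 × 10⁻⁴ s⁻².
N = √(1.1258 × 10⁻⁴) = 0.010610 rad s⁻¹ → T = 2π/N = 592.19 s ≈ 592 s.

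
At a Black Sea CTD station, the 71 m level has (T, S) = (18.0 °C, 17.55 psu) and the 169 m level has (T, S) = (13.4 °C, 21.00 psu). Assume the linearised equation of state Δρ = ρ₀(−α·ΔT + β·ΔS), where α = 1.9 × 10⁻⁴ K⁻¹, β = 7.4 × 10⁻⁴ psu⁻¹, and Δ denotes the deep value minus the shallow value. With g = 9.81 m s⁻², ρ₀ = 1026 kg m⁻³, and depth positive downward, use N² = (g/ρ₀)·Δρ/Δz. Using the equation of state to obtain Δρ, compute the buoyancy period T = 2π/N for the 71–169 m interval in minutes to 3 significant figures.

ΔT = -4.6 K, ΔS = +3.45 psu (deep − shallow).
Δρ/ρ₀ = −αΔT + βΔS = 8.74 × 10⁻⁴ + 2.553 × 10⁻³ = 3.427 × 10⁻³, so Δρ ≈ 3.516 kg m⁻³.
N² = (g/ρ₀)·Δρ/Δz = g·(Δρ/ρ₀)/Δz = 9.81 × 3.427 × 10⁻³ / 98 = 3.4305 × 10⁻⁴ s⁻².
N = √(3.4305 × 10⁻⁴) = 0.018522 rad s⁻¹ → T = 2π/N = 339.23 s = 5.6538 min ≈ 5.65 min.

5.65 min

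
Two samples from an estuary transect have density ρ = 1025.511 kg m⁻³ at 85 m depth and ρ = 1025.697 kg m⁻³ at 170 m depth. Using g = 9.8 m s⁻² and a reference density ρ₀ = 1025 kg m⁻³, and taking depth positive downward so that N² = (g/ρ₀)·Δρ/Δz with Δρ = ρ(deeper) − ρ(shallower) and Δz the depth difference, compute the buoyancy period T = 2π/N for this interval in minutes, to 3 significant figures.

Δρ = 1025.697 − 1025.511 = 0.186 kg m⁻³ over Δz = 170 − 85 = 85 m.
N² = (9.8/1025) × (0.186/85) = 2.0922 × 10⁻⁵ s⁻².
N = √(2.0922 × 10⁻⁵) = 4.5741 × 10⁻³ rad s⁻¹, so T = 2π/N = 1.3736 × 10³ s = 22.893 min ≈ 22.9 min.
A positive N² confirms static stability across the interval.

22.9 min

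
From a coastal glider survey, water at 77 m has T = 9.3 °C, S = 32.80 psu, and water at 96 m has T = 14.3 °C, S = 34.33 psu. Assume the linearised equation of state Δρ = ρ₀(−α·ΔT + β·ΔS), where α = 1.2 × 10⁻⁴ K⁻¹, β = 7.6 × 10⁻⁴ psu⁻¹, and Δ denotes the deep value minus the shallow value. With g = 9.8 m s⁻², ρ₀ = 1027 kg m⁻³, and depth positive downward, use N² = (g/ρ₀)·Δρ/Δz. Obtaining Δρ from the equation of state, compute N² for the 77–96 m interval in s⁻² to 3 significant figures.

2.90 × 10⁻⁴ s⁻²

ΔT = +5.0 K, ΔS = +1.53 psu (deep − shallow).
Δρ/ρ₀ = −αΔT + βΔS = -6.00 × 10⁻⁴ + 1.1628 × 10⁻³ = 5.628 × 10⁻⁴, so Δρ ≈ 0.5780 kg m⁻³.
N² = (g/ρ₀)·Δρ/Δz = g·(Δρ/ρ₀)/Δz = 9.8 × 5.628 × 10⁻⁴ / 19 = 2.9029 × 10⁻⁴ s⁻² ≈ 2.90 × 10⁻⁴ s⁻².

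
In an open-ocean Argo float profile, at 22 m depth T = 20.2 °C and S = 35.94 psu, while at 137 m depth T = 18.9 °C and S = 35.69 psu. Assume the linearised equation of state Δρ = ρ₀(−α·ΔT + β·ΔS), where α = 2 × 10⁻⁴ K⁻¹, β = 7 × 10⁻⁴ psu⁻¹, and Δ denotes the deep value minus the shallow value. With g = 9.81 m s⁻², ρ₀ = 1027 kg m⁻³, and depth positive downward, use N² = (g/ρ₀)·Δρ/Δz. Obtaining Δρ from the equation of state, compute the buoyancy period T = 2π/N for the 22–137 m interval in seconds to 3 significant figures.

2.33 × 10³ s

ΔT = -1.3 K, ΔS = -0.25 psu (deep − shallow).
Δρ/ρ₀ = −αΔT + βΔS = 2.60 × 10⁻⁴ − 1.75 × 10⁻⁴ = 8.50 × 10⁻⁵, so Δρ ≈ 0.08730 kg m⁻³.
N² = (g/ρ₀)·Δρ/Δz = g·(Δρ/ρ₀)/Δz = 9.81 × 8.50 × 10⁻⁵ / 115 = 7.2509 × 10⁻⁶ s⁻².
N = √(7.2509 × 10⁻⁶) = 2.6927 × 10⁻³ rad s⁻¹ → T = 2π/N = 2.3334 × 10³ s ≈ 2.33 × 10³ s.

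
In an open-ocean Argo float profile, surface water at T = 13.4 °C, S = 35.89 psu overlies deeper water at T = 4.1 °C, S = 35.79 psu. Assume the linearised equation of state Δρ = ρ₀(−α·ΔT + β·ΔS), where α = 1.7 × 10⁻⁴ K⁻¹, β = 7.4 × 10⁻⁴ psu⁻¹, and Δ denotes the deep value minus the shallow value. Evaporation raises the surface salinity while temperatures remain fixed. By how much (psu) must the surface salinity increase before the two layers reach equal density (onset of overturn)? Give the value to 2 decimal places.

2.04 psu

Neutral buoyancy requires −α(T_deep − T_surf) + β(S_deep − S_surf′) = 0.
S_surf′ = S_deep − (α/β)·ΔT = 35.79 − (1.7 × 10⁻⁴/7.4 × 10⁻⁴)·(-9.3) = 37.9265 psu.
Increase required: 37.9265 − 35.89 = 2.0365 psu.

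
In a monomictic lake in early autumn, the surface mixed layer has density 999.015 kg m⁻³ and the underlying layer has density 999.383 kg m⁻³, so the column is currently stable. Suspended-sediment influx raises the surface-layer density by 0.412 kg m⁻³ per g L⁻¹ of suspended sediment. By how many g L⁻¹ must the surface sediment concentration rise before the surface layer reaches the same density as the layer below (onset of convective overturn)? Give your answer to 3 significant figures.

Density deficit of the surface layer: 999.383 − 999.015 = 0.368 kg m⁻³.
Required change = 0.368 / 0.412 = 0.893 g L⁻¹.

0.893 g L⁻¹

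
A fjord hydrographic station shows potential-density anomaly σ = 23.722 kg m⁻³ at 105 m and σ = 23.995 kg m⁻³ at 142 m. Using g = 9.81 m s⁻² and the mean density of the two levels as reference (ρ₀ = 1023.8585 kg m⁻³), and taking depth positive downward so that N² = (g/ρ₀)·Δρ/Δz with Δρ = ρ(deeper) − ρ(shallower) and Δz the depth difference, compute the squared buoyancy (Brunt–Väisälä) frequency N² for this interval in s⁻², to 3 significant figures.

Δρ = 1023.995 − 1023.722 = 0.273 kg m⁻³ over Δz = 142 − 105 = 37 m.
N² = (9.81/1023.8585) × (0.273/37) = 7.0695 × 10⁻⁵ s⁻² ≈ 7.07 × 10⁻⁵ s⁻².

7.07 × 10⁻⁵ s⁻²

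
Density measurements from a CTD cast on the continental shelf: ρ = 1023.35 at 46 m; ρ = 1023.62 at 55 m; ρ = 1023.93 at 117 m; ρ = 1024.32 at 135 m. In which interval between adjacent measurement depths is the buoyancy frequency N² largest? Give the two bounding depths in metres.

Compute the density gradient over each adjacent pair:
  46–55 m: Δρ/Δz = 0.27/9 = 0.030 kg m⁻⁴
  55–117 m: Δρ/Δz = 0.31/62 = 5.0 × 10⁻³ kg m⁻⁴
  117–135 m: Δρ/Δz = 0.39/18 = 0.022 kg m⁻⁴
The largest gradient is in the 46–55 m interval — the pycnocline.

46–55 m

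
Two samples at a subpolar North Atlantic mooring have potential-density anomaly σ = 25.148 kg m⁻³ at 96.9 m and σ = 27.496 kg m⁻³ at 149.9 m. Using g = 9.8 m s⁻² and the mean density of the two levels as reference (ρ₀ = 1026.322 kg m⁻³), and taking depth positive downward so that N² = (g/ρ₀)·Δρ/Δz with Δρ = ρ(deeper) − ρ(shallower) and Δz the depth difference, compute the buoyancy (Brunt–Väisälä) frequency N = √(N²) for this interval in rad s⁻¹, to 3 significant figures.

0.0206 rad s⁻¹

Δρ = 1027.496 − 1025.148 = 2.348 kg m⁻³ over Δz = 149.9 − 96.9 = 53 m.
N² = (9.8/1026.322) × (2.348/53) = 4.2302 × 10⁻⁴ s⁻².
N = √(4.2302 × 10⁻⁴) = 0.020567 rad s⁻¹ ≈ 0.0206 rad s⁻¹.
Since Δρ > 0 the layer is stably stratified.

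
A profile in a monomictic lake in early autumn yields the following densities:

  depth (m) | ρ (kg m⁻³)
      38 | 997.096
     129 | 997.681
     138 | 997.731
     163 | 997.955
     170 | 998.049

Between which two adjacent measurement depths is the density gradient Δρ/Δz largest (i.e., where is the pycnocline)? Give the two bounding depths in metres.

Compute the density gradient over each adjacent pair:
  38–129 m: Δρ/Δz = 0.585/91 = 6.4 × 10⁻³ kg m⁻⁴
  129–138 m: Δρ/Δz = 0.050/9 = 5.6 × 10⁻³ kg m⁻⁴
  138–163 m: Δρ/Δz = 0.224/25 = 9.0 × 10⁻³ kg m⁻⁴
  163–170 m: Δρ/Δz = 0.094/7 = 0.013 kg m⁻⁴
The largest gradient is in the 163–170 m interval — the pycnocline.

163–170 m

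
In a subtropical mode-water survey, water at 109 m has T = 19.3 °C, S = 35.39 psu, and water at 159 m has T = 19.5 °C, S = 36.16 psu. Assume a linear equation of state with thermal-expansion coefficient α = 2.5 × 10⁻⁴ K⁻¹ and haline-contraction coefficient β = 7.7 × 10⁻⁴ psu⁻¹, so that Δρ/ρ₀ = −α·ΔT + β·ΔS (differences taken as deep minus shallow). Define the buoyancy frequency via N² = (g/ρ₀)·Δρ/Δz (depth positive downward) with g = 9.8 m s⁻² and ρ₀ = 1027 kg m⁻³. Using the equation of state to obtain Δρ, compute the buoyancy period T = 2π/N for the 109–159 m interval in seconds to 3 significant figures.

ΔT = +0.2 K, ΔS = +0.77 psu (deep − shallow).
Δρ/ρ₀ = −αΔT + βΔS = -5.00 × 10⁻⁵ + 5.929 × 10⁻⁴ = 5.429 × 10⁻⁴, so Δρ ≈ 0.5576 kg m⁻³.
N² = (g/ρ₀)·Δρ/Δz = g·(Δρ/ρ₀)/Δz = 9.8 × 5.429 × 10⁻⁴ / 50 = 1.0641 × 10⁻⁴ s⁻².
N = √(1.0641 × 10⁻⁴) = 0.010316 rad s⁻¹ → T = 2π/N = 609.07 s ≈ 609 s.

609 s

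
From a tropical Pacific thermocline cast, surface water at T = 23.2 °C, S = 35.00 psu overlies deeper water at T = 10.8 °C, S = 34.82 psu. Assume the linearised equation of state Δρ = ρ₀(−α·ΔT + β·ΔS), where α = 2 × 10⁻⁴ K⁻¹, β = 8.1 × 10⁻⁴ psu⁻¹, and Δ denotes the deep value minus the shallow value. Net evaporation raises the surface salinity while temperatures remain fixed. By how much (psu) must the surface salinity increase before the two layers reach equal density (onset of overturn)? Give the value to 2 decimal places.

Neutral buoyancy requires −α(T_deep − T_surf) + β(S_deep − S_surf′) = 0.
S_surf′ = S_deep − (α/β)·ΔT = 34.82 − (2 × 10⁻⁴/8.1 × 10⁻⁴)·(-12.4) = 37.8817 psu.
Increase required: 37.8817 − 35.00 = 2.8817 psu.

2.88 psu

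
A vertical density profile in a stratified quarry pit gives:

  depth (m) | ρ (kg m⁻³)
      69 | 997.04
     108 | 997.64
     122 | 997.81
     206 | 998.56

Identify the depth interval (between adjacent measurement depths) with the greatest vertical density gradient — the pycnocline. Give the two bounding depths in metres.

Compute the density gradient over each adjacent pair:
  69–108 m: Δρ/Δz = 0.60/39 = 0.015 kg m⁻⁴
  108–122 m: Δρ/Δz = 0.17/14 = 0.012 kg m⁻⁴
  122–206 m: Δρ/Δz = 0.75/84 = 8.9 × 10⁻³ kg m⁻⁴
The largest gradient is in the 69–108 m interval — the pycnocline.

69–108 m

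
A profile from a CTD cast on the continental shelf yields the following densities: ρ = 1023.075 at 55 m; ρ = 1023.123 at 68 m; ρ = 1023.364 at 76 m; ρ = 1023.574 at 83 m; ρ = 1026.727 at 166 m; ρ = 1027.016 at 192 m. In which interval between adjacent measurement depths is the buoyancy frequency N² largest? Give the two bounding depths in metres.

Compute the density gradient over each adjacent pair:
  55–68 m: Δρ/Δz = 0.048/13 = 3.7 × 10⁻³ kg m⁻⁴
  68–76 m: Δρ/Δz = 0.241/8 = 0.030 kg m⁻⁴
  76–83 m: Δρ/Δz = 0.210/7 = 0.030 kg m⁻⁴
  83–166 m: Δρ/Δz = 3.153/83 = 0.038 kg m⁻⁴
  166–192 m: Δρ/Δz = 0.289/26 = 0.011 kg m⁻⁴
The largest gradient is in the 83–166 m interval — the pycnocline.

83–166 m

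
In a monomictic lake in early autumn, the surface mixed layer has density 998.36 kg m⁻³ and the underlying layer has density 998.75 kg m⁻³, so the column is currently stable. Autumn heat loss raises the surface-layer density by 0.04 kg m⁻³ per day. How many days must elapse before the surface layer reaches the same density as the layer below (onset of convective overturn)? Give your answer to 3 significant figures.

Density deficit of the surface layer: 998.75 − 998.36 = 0.39 kg m⁻³.
Required change = 0.39 / 0.04 = 9.75 days.

9.75 days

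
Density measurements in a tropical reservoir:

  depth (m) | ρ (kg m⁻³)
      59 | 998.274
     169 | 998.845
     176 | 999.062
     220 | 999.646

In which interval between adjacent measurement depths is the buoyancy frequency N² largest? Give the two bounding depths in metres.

Compute the density gradient over each adjacent pair:
  59–169 m: Δρ/Δz = 0.571/110 = 5.2 × 10⁻³ kg m⁻⁴
  169–176 m: Δρ/Δz = 0.217/7 = 0.031 kg m⁻⁴
  176–220 m: Δρ/Δz = 0.584/44 = 0.013 kg m⁻⁴
The largest gradient is in the 169–176 m interval — the pycnocline.

169–176 m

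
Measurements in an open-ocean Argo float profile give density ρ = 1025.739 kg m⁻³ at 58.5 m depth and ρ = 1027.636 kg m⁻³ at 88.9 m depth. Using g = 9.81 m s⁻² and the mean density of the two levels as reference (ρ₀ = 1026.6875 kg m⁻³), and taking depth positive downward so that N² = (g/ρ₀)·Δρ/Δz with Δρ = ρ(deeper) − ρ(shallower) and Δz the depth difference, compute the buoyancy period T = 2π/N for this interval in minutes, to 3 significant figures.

Δρ = 1027.636 − 1025.739 = 1.897 kg m⁻³ over Δz = 88.9 − 58.5 = 30.4 m.
N² = (9.81/1026.6875) × (1.897/30.4) = 5.9624 × 10⁻⁴ s⁻².
N = √(5.9624 × 10⁻⁴) = 0.024418 rad s⁻¹, so T = 2π/N = 257.32 s = 4.2887 min ≈ 4.29 min.

4.29 min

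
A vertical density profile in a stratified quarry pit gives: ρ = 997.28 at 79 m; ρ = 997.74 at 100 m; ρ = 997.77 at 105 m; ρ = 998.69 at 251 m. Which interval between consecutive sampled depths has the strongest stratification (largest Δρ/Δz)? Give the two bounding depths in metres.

Compute the density gradient over each adjacent pair:
  79–100 m: Δρ/Δz = 0.46/21 = 0.022 kg m⁻⁴
  100–105 m: Δρ/Δz = 0.03/5 = 6.0 × 10⁻³ kg m⁻⁴
  105–251 m: Δρ/Δz = 0.92/146 = 6.3 × 10⁻³ kg m⁻⁴
The largest gradient is in the 79–100 m interval — the pycnocline.

79–100 m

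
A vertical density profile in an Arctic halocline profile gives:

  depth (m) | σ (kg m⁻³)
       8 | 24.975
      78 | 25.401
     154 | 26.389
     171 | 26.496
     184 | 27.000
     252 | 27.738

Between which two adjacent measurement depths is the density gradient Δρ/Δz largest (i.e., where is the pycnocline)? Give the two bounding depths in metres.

Compute the density gradient over each adjacent pair:
  8–78 m: Δρ/Δz = 0.426/70 = 6.1 × 10⁻³ kg m⁻⁴
  78–154 m: Δρ/Δz = 0.988/76 = 0.013 kg m⁻⁴
  154–171 m: Δρ/Δz = 0.107/17 = 6.3 × 10⁻³ kg m⁻⁴
  171–184 m: Δρ/Δz = 0.504/13 = 0.039 kg m⁻⁴
  184–252 m: Δρ/Δz = 0.738/68 = 0.011 kg m⁻⁴
The largest gradient is in the 171–184 m interval — the pycnocline.

171–184 m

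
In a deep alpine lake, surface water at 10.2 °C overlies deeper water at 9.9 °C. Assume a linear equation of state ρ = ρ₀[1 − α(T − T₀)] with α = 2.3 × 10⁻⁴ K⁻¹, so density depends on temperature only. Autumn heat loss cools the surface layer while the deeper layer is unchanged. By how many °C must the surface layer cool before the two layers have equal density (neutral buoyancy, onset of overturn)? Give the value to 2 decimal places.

With temperature the only control, equal density requires T_surf′ = T_deep.
T_surf′ = 9.9 °C.
Cooling required: 10.2 − 9.9 = 0.30 °C.

0.30 °C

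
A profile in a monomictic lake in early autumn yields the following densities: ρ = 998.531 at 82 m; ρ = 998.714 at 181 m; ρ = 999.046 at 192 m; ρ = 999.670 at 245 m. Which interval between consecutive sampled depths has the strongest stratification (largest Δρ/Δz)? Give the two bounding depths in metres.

181–192 m

Compute the density gradient over each adjacent pair:
  82–181 m: Δρ/Δz = 0.183/99 = 1.8 × 10⁻³ kg m⁻⁴
  181–192 m: Δρ/Δz = 0.332/11 = 0.030 kg m⁻⁴
  192–245 m: Δρ/Δz = 0.624/53 = 0.012 kg m⁻⁴
The largest gradient is in the 181–192 m interval — the pycnocline.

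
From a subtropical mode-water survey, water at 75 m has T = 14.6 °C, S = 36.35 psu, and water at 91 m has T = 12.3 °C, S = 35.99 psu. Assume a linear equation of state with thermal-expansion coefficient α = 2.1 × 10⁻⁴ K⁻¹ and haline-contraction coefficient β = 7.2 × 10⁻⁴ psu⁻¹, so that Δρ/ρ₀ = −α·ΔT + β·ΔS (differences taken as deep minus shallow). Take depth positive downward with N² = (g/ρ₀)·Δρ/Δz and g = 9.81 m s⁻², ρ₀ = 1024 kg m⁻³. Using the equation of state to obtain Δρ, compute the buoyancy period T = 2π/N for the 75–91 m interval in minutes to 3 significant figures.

8.94 min

ΔT = -2.3 K, ΔS = -0.36 psu (deep − shallow).
Δρ/ρ₀ = −αΔT + βΔS = 4.83 × 10⁻⁴ − 2.592 × 10⁻⁴ = 2.238 × 10⁻⁴, so Δρ ≈ 0.2292 kg m⁻³.
N² = (g/ρ₀)·Δρ/Δz = g·(Δρ/ρ₀)/Δz = 9.81 × 2.238 × 10⁻⁴ / 16 = 1.3722 × 10⁻⁴ s⁻².
N = √(1.3722 × 10⁻⁴) = 0.011714 rad s⁻¹ → T = 2π/N = 536.38 s = 8.9397 min ≈ 8.94 min.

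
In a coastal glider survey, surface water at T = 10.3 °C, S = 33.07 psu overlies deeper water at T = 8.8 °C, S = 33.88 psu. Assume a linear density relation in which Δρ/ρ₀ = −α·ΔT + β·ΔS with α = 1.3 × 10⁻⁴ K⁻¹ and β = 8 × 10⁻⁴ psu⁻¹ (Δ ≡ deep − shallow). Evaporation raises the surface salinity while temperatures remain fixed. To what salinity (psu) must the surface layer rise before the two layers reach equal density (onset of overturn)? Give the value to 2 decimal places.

34.12 psu

Neutral buoyancy requires −α(T_deep − T_surf) + β(S_deep − S_surf′) = 0.
S_surf′ = S_deep − (α/β)·ΔT = 33.88 − (1.3 × 10⁻⁴/8 × 10⁻⁴)·(-1.5) = 34.1238 psu.
Increase required: 34.1238 − 33.07 = 1.0538 psu.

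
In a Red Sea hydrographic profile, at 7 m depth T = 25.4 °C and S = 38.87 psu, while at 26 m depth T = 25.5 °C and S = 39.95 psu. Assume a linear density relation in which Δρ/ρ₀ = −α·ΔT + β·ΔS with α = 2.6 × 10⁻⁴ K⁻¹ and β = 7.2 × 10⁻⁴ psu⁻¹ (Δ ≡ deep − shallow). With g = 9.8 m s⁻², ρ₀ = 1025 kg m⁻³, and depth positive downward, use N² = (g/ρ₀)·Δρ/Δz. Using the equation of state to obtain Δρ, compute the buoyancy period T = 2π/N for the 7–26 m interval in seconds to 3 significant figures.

319 s

ΔT = +0.1 K, ΔS = +1.08 psu (deep − shallow).
Δρ/ρ₀ = −αΔT + βΔS = -2.60 × 10⁻⁵ + 7.776 × 10⁻⁴ = 7.516 × 10⁻⁴, so Δρ ≈ 0.7704 kg m⁻³.
N² = (g/ρ₀)·Δρ/Δz = g·(Δρ/ρ₀)/Δz = 9.8 × 7.516 × 10⁻⁴ / 19 = 3.8767 × 10⁻⁴ s⁻².
N = √(3.8767 × 10⁻⁴) = 0.019689 rad s⁻¹ → T = 2π/N = 319.12 s ≈ 319 s.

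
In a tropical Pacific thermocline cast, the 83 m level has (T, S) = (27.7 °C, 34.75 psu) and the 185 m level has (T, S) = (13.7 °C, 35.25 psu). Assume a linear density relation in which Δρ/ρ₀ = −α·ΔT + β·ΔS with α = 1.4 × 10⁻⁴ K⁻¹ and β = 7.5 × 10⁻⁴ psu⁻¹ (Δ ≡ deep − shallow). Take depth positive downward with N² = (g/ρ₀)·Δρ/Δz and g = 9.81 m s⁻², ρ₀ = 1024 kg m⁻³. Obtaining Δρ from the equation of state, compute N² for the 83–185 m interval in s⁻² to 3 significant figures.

2.25 × 10⁻⁴ s⁻²

ΔT = -14.0 K, ΔS = +0.50 psu (deep − shallow).
Δρ/ρ₀ = −αΔT + βΔS = 1.96 × 10⁻³ + 3.75 × 10⁻⁴ = 2.335 × 10⁻³, so Δρ ≈ 2.391 kg m⁻³.
N² = (g/ρ₀)·Δρ/Δz = g·(Δρ/ρ₀)/Δz = 9.81 × 2.335 × 10⁻³ / 102 = 2.2457 × 10⁻⁴ s⁻² ≈ 2.25 × 10⁻⁴ s⁻².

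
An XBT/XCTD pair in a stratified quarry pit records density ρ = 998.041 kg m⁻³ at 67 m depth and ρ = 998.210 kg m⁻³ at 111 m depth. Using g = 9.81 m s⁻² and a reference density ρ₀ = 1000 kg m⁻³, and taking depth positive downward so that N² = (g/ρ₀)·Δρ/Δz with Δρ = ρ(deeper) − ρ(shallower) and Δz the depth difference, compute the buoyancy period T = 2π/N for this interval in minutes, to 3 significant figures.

Δρ = 998.210 − 998.041 = 0.169 kg m⁻³ over Δz = 111 − 67 = 44 m.
N² = (9.81/1000) × (0.169/44) = 3.7679 × 10⁻⁵ s⁻².
N = √(3.7679 × 10⁻⁵) = 6.1383 × 10⁻³ rad s⁻¹, so T = 2π/N = 1.0236 × 10³ s = 17.060 min ≈ 17.1 min.

17.1 min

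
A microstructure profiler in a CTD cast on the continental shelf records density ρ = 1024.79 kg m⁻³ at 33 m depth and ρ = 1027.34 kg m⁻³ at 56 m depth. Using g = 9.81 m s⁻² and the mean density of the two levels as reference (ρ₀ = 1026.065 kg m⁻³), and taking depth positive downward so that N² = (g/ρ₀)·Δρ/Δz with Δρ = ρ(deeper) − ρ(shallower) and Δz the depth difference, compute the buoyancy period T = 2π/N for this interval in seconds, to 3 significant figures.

193 s

Δρ = 1027.34 − 1024.79 = 2.55 kg m⁻³ over Δz = 56 − 33 = 23 m.
N² = (9.81/1026.065) × (2.55/23) = 1.0600 × 10⁻³ s⁻².
N = √(1.0600 × 10⁻³) = 0.032558 rad s⁻¹, so T = 2π/N = 192.98 s ≈ 193 s.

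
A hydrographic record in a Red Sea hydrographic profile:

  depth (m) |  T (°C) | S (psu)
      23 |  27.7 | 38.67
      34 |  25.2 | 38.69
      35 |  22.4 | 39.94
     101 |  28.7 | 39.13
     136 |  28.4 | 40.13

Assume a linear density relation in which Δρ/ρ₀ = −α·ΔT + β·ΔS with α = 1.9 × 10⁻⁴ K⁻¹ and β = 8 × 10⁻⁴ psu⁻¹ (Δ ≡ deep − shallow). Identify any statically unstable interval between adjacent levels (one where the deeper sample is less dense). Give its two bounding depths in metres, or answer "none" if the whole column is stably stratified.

Evaluate Δρ/ρ₀ = −αΔT + βΔS across each adjacent pair:
  23–34 m: −αΔT+βΔS = −(1.9 × 10⁻⁴)(-2.5)+(8 × 10⁻⁴)(+0.02) = 4.9 × 10⁻⁴ → stable
  34–35 m: −αΔT+βΔS = −(1.9 × 10⁻⁴)(-2.8)+(8 × 10⁻⁴)(+1.25) = 1.5 × 10⁻³ → stable
  35–101 m: −αΔT+βΔS = −(1.9 × 10⁻⁴)(+6.3)+(8 × 10⁻⁴)(-0.81) = -1.8 × 10⁻³ → UNSTABLE
  101–136 m: −αΔT+βΔS = −(1.9 × 10⁻⁴)(-0.3)+(8 × 10⁻⁴)(+1.00) = 8.6 × 10⁻⁴ → stable
The 35–101 m interval has Δρ < 0: lighter water underlies denser water.

35–101 m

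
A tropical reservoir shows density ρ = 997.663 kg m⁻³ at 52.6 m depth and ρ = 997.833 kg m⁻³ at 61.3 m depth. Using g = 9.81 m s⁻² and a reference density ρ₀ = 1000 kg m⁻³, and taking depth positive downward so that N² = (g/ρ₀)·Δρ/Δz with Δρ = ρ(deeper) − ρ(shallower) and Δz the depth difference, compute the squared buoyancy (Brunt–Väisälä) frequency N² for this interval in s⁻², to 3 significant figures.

1.92 × 10⁻⁴ s⁻²

Δρ = 997.833 − 997.663 = 0.170 kg m⁻³ over Δz = 61.3 − 52.6 = 8.7 m.
N² = (9.81/1000) × (0.170/8.7) = 1.9169 × 10⁻⁴ s⁻² ≈ 1.92 × 10⁻⁴ s⁻².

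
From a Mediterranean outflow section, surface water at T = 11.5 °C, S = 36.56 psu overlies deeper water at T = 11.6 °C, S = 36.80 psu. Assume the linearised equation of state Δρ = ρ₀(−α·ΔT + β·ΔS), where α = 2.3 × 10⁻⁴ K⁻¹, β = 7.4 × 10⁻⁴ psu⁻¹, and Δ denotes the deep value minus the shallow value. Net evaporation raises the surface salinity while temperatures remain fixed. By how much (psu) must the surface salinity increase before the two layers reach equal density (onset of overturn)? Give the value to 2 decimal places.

Neutral buoyancy requires −α(T_deep − T_surf) + β(S_deep − S_surf′) = 0.
S_surf′ = S_deep − (α/β)·ΔT = 36.80 − (2.3 × 10⁻⁴/7.4 × 10⁻⁴)·(+0.1) = 36.7689 psu.
Increase required: 36.7689 − 36.56 = 0.2089 psu.

0.21 psu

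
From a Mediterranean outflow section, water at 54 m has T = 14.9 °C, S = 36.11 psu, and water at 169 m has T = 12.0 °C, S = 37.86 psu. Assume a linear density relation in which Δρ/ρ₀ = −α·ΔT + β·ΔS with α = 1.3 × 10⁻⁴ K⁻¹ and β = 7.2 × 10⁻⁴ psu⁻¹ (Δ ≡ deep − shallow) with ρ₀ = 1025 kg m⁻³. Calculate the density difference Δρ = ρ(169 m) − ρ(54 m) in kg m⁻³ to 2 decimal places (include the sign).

ΔT = -2.9 K, ΔS = +1.75 psu (deep − shallow).
Δρ/ρ₀ = −(1.3 × 10⁻⁴)(-2.9) + (7.2 × 10⁻⁴)(+1.75) = 1.637 × 10⁻³.
Δρ = 1025 × (1.637 × 10⁻³) = +1.68 kg m⁻³.
Positive Δρ: denser below, stable.

+1.68 kg m⁻³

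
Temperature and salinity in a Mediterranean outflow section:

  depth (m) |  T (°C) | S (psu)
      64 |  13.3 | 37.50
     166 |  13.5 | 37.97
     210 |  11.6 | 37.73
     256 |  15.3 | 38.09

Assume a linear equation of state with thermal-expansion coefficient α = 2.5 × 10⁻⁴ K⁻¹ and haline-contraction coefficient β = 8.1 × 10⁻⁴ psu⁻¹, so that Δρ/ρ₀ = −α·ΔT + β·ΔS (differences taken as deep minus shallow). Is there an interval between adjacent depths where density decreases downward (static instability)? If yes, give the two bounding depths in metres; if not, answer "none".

Evaluate Δρ/ρ₀ = −αΔT + βΔS across each adjacent pair:
  64–166 m: −αΔT+βΔS = −(2.5 × 10⁻⁴)(+0.2)+(8.1 × 10⁻⁴)(+0.47) = 3.3 × 10⁻⁴ → stable
  166–210 m: −αΔT+βΔS = −(2.5 × 10⁻⁴)(-1.9)+(8.1 × 10⁻⁴)(-0.24) = 2.8 × 10⁻⁴ → stable
  210–256 m: −αΔT+βΔS = −(2.5 × 10⁻⁴)(+3.7)+(8.1 × 10⁻⁴)(+0.36) = -6.3 × 10⁻⁴ → UNSTABLE
The 210–256 m interval has Δρ < 0: lighter water underlies denser water.

210–256 m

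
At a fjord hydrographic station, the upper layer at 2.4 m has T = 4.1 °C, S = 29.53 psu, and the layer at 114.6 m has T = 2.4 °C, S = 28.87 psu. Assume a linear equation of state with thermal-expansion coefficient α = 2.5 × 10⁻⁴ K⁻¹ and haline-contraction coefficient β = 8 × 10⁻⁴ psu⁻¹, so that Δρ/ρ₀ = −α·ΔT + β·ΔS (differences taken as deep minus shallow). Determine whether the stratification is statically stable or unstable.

ΔT = 2.4 − 4.1 = -1.7 K and ΔS = 28.87 − 29.53 = -0.66 psu (deep − shallow).
−αΔT = 4.25 × 10⁻⁴; βΔS = -5.28 × 10⁻⁴; sum Δρ/ρ₀ = -1.03 × 10⁻⁴.
Δρ/ρ₀ < 0, so Δρ < 0: deeper water is lighter → statically unstable; the column would overturn.

unstable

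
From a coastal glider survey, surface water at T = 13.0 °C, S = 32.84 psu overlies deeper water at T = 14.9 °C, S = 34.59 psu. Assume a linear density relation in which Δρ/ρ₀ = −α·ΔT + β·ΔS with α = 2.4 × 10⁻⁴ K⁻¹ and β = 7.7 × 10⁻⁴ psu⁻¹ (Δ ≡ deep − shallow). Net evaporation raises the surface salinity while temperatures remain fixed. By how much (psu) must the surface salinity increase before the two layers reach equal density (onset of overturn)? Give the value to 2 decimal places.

Neutral buoyancy requires −α(T_deep − T_surf) + β(S_deep − S_surf′) = 0.
S_surf′ = S_deep − (α/β)·ΔT = 34.59 − (2.4 × 10⁻⁴/7.7 × 10⁻⁴)·(+1.9) = 33.9978 psu.
Increase required: 33.9978 − 32.84 = 1.1578 psu.

1.16 psu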